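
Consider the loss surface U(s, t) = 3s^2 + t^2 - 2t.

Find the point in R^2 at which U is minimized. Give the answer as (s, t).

U(s,t) separates as P(s) + Q(t), so its minimum is min P + min Q.
P'(s) = 6s vanishes at s ∈ {0}; Q'(t) = 2(t - 1) vanishes at t ∈ {1}.
Local minima of P (where P''>0): P(0)=0. Local minima of Q: Q(1)=-1.
So the global minimum of U is P(0) + Q(1) = 0 − 1 = -1, attained at (0, 1).

(0, 1)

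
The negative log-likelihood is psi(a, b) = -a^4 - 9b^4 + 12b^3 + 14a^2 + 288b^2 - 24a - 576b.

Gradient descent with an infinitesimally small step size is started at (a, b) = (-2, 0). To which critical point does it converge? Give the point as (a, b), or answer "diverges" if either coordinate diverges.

(1, 1)

psi is separable, so gradient descent decouples: a follows -∂psi/∂a, b follows -∂psi/∂b.
∂psi/∂a = -4(a - 2)(a - 1)(a + 3); at a=-2 this is -48, so a increases.
∂psi/∂b = -36(b - 4)(b - 1)(b + 4); at b=0 this is -576, so b increases.
a converges to its nearest critical value 1 (a local min of the a-part); b converges to 1. The iterate converges to (1, 1).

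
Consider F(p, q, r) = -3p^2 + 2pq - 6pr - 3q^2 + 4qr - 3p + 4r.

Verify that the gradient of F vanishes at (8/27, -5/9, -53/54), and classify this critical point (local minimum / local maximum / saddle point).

saddle point

∇F = (-6p + 2q - 6r - 3, 2p - 6q + 4r, -6p + 4q + 4); substituting (8/27, -5/9, -53/54) gives ∇F = (0, 0, 0), so (8/27, -5/9, -53/54) is indeed a critical point.
The Hessian is constant: H = [[-6, 2, -6], [2, -6, 4], [-6, 4, 0]].
Leading principal minors: Δ₁ = -6, Δ₂ = 32, Δ₃ = 216.
The minors fit neither the all-positive nor the alternating-sign pattern, so H is indefinite: a saddle point.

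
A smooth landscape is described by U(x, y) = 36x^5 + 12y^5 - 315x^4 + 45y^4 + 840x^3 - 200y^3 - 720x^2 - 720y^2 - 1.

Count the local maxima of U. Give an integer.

4

U separates as a function of x plus a function of y, so ∇U=0 decouples.
∂U/∂x = 180x(x - 4)(x - 2)(x - 1) = 0 at x ∈ {0, 1, 2, 4}; ∂U/∂y = 60y(y - 3)(y + 2)(y + 4) = 0 at y ∈ {-4, -2, 0, 3}.
The Hessian is diagonal: diag(U_xx, U_yy). Second derivatives: U_xx(0)=-1440, U_xx(1)=540, U_xx(2)=-720, U_xx(4)=4320; U_yy(-4)=-3360, U_yy(-2)=1200, U_yy(0)=-1440, U_yy(3)=6300.
Local maxima occur where both diagonal entries negative: (0, -4), (0, 0), (2, -4), (2, 0). Count: 4.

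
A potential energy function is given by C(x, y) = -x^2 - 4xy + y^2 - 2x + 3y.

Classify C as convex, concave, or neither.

neither

C is quadratic, so its Hessian is the constant matrix H = [[-2, -4], [-4, 2]].
det(H) = -20, tr(H) = 0.
det(H) < 0, so H is indefinite: neither convex nor concave.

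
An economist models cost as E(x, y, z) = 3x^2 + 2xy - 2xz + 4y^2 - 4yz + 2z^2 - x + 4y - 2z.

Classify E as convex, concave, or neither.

convex

E is quadratic, so its Hessian is the constant matrix H = [[6, 2, -2], [2, 8, -4], [-2, -4, 4]].
Leading principal minors: 6, 44, 80.
All positive ⇒ H ≻ 0 ⇒ convex.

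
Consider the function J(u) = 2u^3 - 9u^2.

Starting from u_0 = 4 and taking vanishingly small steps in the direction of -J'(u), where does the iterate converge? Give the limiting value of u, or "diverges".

J'(u) = 6u(u - 3), so J'(4) = 24.
Gradient descent moves in the -J' direction, i.e. u is decreasing.
The nearest critical point in that direction is u = 3, where J'' = 18 > 0 (a local minimum). The iterate converges there.

3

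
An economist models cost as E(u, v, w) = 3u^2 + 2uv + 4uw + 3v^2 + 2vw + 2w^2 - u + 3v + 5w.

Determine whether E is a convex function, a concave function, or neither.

convex

E is quadratic, so its Hessian is the constant matrix H = [[6, 2, 4], [2, 6, 2], [4, 2, 4]].
Leading principal minors: 6, 32, 40.
All positive ⇒ H ≻ 0 ⇒ convex.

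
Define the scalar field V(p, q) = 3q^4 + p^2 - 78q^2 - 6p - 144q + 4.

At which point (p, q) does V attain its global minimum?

(3, 4)

V(p,q) separates as A(p) + B(q) + 4, so its minimum is min A + min B + 4.
A'(p) = 2p - 6 vanishes at p ∈ {3}; B'(q) = 12(q - 4)(q + 1)(q + 3) vanishes at q ∈ {-3, -1, 4}.
Local minima of A (where A''>0): A(3)=-9. Local minima of B: B(-3)=-27, B(4)=-1056.
So the global minimum of V is A(3) + B(4) + 4 = -9 − 1056 + 4 = -1061, attained at (3, 4).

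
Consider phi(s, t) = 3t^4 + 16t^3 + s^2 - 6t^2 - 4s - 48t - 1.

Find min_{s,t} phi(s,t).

-165

phi(s,t) separates as P(s) + Q(t) − 1, so its minimum is min P + min Q − 1.
P'(s) = 2s - 4 vanishes at s ∈ {2}; Q'(t) = 12(t - 1)(t + 1)(t + 4) vanishes at t ∈ {-4, -1, 1}.
Local minima of P (where P''>0): P(2)=-4. Local minima of Q: Q(-4)=-160, Q(1)=-35.
So the global minimum of phi is P(2) + Q(-4) − 1 = -4 − 160 − 1 = -165, attained at (2, -4).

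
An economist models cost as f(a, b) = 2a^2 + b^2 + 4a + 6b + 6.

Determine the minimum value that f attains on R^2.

f(a,b) separates as P(a) + Q(b) + 6, so its minimum is min P + min Q + 6.
P'(a) = 4a + 4 vanishes at a ∈ {-1}; Q'(b) = 2b + 6 vanishes at b ∈ {-3}.
Local minima of P (where P''>0): P(-1)=-2. Local minima of Q: Q(-3)=-9.
So the global minimum of f is P(-1) + Q(-3) + 6 = -2 − 9 + 6 = -5, attained at (-1, -3).

-5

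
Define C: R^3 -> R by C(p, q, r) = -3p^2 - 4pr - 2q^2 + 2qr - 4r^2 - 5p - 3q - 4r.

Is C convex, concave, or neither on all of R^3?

C is quadratic, so its Hessian is the constant matrix H = [[-6, 0, -4], [0, -4, 2], [-4, 2, -8]].
Leading principal minors: -6, 24, -104.
Signs alternate −, +, − ⇒ H ≺ 0 ⇒ concave.

concave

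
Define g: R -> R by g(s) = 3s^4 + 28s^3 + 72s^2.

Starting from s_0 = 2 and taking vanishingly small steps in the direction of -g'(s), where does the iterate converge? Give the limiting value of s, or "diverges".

0

g'(s) = 12s(s + 3)(s + 4), so g'(2) = 720.
Gradient descent moves in the -g' direction, i.e. s is decreasing.
The nearest critical point in that direction is s = 0, where g'' = 144 > 0 (a local minimum). The iterate converges there.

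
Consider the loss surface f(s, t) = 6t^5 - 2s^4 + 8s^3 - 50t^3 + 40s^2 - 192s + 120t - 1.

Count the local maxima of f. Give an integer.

4

f separates as a function of s plus a function of t, so ∇f=0 decouples.
∂f/∂s = -8(s - 4)(s - 2)(s + 3) = 0 at s ∈ {-3, 2, 4}; ∂f/∂t = 30(t - 2)(t - 1)(t + 1)(t + 2) = 0 at t ∈ {-2, -1, 1, 2}.
The Hessian is diagonal: diag(f_ss, f_tt). Second derivatives: f_ss(-3)=-280, f_ss(2)=80, f_ss(4)=-112; f_tt(-2)=-360, f_tt(-1)=180, f_tt(1)=-180, f_tt(2)=360.
Local maxima occur where both diagonal entries negative: (-3, -2), (-3, 1), (4, -2), (4, 1). Count: 4.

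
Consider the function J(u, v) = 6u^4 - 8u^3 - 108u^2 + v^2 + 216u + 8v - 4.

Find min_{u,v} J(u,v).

-938

J(u,v) separates as P(u) + Q(v) − 4, so its minimum is min P + min Q − 4.
P'(u) = 24(u - 3)(u - 1)(u + 3) vanishes at u ∈ {-3, 1, 3}; Q'(v) = 2v + 8 vanishes at v ∈ {-4}.
Local minima of P (where P''>0): P(-3)=-918, P(3)=-54. Local minima of Q: Q(-4)=-16.
So the global minimum of J is P(-3) + Q(-4) − 4 = -918 − 16 − 4 = -938, attained at (-3, -4).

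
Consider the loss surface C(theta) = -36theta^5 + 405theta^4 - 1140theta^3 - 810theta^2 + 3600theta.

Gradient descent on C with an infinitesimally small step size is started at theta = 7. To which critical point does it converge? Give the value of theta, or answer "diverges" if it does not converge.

C'(theta) = -180(theta - 5)(theta - 4)(theta - 1)(theta + 1), so C'(7) = -51840.
Gradient descent moves in the -C' direction, i.e. theta is increasing.
There is no critical point above theta=7, and C' keeps the same sign, so the iterate runs off to +∞.

diverges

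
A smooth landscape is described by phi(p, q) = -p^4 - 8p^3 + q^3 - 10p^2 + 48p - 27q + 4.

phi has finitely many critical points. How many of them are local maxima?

2

phi separates as a function of p plus a function of q, so ∇phi=0 decouples.
∂phi/∂p = -4(p - 1)(p + 3)(p + 4) = 0 at p ∈ {-4, -3, 1}; ∂phi/∂q = 3(q - 3)(q + 3) = 0 at q ∈ {-3, 3}.
The Hessian is diagonal: diag(phi_pp, phi_qq). Second derivatives: phi_pp(-4)=-20, phi_pp(-3)=16, phi_pp(1)=-80; phi_qq(-3)=-18, phi_qq(3)=18.
Local maxima occur where both diagonal entries negative: (-4, -3), (1, -3). Count: 2.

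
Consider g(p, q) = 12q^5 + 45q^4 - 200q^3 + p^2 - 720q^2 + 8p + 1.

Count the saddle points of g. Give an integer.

g separates as a function of p plus a function of q, so ∇g=0 decouples.
∂g/∂p = 2(p + 4) = 0 at p ∈ {-4}; ∂g/∂q = 60q(q - 3)(q + 2)(q + 4) = 0 at q ∈ {-4, -2, 0, 3}.
The Hessian is diagonal: diag(g_pp, g_qq). Second derivatives: g_pp(-4)=2; g_qq(-4)=-3360, g_qq(-2)=1200, g_qq(0)=-1440, g_qq(3)=6300.
Saddle points occur where the two diagonal entries have opposite signs: (-4, -4), (-4, 0). Count: 2.

2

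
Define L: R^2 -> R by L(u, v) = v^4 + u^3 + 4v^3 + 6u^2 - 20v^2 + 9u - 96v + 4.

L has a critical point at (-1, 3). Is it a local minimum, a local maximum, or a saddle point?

local minimum

The mixed partial ∂²L/∂u∂v is 0, so the Hessian at any point is diag(L_uu, L_vv) = diag(6(u + 2), 4(3v^2 + 6v - 10)).
At (-1, 3): H = diag(6, 140).
Both eigenvalues are positive, so H is positive definite: a local minimum.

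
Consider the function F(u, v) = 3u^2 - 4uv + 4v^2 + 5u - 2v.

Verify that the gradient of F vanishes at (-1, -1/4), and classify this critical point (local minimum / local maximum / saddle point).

∇F = (6u - 4v + 5, -4u + 8v - 2); substituting (-1, -1/4) gives ∇F = (0, 0), so (-1, -1/4) is indeed a critical point.
The Hessian of F is constant: H = [[6, -4], [-4, 8]].
det(H) = 6·8 − (-4)² = 32.
det(H) > 0 and tr(H) = 14 > 0, so H is positive definite and the point is a local minimum.

local minimum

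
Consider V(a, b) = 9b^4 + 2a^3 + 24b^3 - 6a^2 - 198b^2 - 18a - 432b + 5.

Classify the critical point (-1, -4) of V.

saddle point

The mixed partial ∂²V/∂a∂b is 0, so the Hessian at any point is diag(V_aa, V_bb) = diag(12(a - 1), 36(3b^2 + 4b - 11)).
At (-1, -4): H = diag(-24, 756).
The eigenvalues have opposite signs, so H is indefinite: a saddle point.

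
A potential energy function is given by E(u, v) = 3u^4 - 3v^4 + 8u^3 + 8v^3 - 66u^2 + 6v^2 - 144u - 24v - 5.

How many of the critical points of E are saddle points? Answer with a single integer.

E separates as a function of u plus a function of v, so ∇E=0 decouples.
∂E/∂u = 12(u - 3)(u + 1)(u + 4) = 0 at u ∈ {-4, -1, 3}; ∂E/∂v = -12(v - 2)(v - 1)(v + 1) = 0 at v ∈ {-1, 1, 2}.
The Hessian is diagonal: diag(E_uu, E_vv). Second derivatives: E_uu(-4)=252, E_uu(-1)=-144, E_uu(3)=336; E_vv(-1)=-72, E_vv(1)=24, E_vv(2)=-36.
Saddle points occur where the two diagonal entries have opposite signs: (-4, -1), (-4, 2), (-1, 1), (3, -1), (3, 2). Count: 5.

5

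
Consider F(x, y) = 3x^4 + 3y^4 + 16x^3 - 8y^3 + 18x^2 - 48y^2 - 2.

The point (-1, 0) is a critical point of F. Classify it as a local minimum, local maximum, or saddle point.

The mixed partial ∂²F/∂x∂y is 0, so the Hessian at any point is diag(F_xx, F_yy) = diag(12(3x^2 + 8x + 3), 12(3y^2 - 4y - 8)).
At (-1, 0): H = diag(-24, -96).
Both eigenvalues are negative, so H is negative definite: a local maximum.

local maximum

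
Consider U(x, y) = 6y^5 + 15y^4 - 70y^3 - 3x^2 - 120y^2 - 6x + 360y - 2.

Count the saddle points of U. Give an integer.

U separates as a function of x plus a function of y, so ∇U=0 decouples.
∂U/∂x = -6(x + 1) = 0 at x ∈ {-1}; ∂U/∂y = 30(y - 2)(y - 1)(y + 2)(y + 3) = 0 at y ∈ {-3, -2, 1, 2}.
The Hessian is diagonal: diag(U_xx, U_yy). Second derivatives: U_xx(-1)=-6; U_yy(-3)=-600, U_yy(-2)=360, U_yy(1)=-360, U_yy(2)=600.
Saddle points occur where the two diagonal entries have opposite signs: (-1, -2), (-1, 2). Count: 2.

2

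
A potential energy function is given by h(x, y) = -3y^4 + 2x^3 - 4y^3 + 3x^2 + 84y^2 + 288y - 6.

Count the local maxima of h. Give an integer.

2

h separates as a function of x plus a function of y, so ∇h=0 decouples.
∂h/∂x = 6x(x + 1) = 0 at x ∈ {-1, 0}; ∂h/∂y = -12(y - 4)(y + 2)(y + 3) = 0 at y ∈ {-3, -2, 4}.
The Hessian is diagonal: diag(h_xx, h_yy). Second derivatives: h_xx(-1)=-6, h_xx(0)=6; h_yy(-3)=-84, h_yy(-2)=72, h_yy(4)=-504.
Local maxima occur where both diagonal entries negative: (-1, -3), (-1, 4). Count: 2.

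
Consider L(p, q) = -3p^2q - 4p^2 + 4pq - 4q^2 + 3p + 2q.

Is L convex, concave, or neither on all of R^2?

neither

The term -3p^2q is cubic, so the Hessian is not constant.
∂²L/∂p² = -6q - 8, which takes both signs as q varies (negative for sufficiently large q). A diagonal entry of the Hessian changing sign means the Hessian is neither positive- nor negative-semidefinite on all of R^2.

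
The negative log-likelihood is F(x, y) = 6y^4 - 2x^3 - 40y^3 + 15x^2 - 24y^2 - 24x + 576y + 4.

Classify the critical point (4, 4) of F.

The mixed partial ∂²F/∂x∂y is 0, so the Hessian at any point is diag(F_xx, F_yy) = diag(6(-2x + 5), 24(3y^2 - 10y - 2)).
At (4, 4): H = diag(-18, 144).
The eigenvalues have opposite signs, so H is indefinite: a saddle point.

saddle point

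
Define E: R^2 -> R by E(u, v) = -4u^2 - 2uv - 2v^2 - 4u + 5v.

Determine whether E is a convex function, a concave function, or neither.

E is quadratic, so its Hessian is the constant matrix H = [[-8, -2], [-2, -4]].
det(H) = 28, tr(H) = -12.
det(H) > 0 and tr(H) < 0, so H is negative definite everywhere: concave.

concave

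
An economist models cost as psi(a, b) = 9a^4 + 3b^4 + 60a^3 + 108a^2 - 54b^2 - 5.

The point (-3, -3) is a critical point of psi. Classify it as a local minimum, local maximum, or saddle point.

The mixed partial ∂²psi/∂a∂b is 0, so the Hessian at any point is diag(psi_aa, psi_bb) = diag(36(3a^2 + 10a + 6), 36(b^2 - 3)).
At (-3, -3): H = diag(108, 216).
Both eigenvalues are positive, so H is positive definite: a local minimum.

local minimum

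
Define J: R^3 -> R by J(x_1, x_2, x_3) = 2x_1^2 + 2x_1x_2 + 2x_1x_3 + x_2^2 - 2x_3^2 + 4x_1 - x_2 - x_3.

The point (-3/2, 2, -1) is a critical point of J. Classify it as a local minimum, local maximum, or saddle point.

saddle point

The Hessian is constant: H = [[4, 2, 2], [2, 2, 0], [2, 0, -4]].
Leading principal minors: Δ₁ = 4, Δ₂ = 4, Δ₃ = -24.
The minors fit neither the all-positive nor the alternating-sign pattern, so H is indefinite: a saddle point.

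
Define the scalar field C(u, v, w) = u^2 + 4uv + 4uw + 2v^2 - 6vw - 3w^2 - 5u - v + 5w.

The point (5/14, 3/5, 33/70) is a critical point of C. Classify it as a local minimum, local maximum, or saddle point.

saddle point

The Hessian is constant: H = [[2, 4, 4], [4, 4, -6], [4, -6, -6]].
Leading principal minors: Δ₁ = 2, Δ₂ = -8, Δ₃ = -280.
The minors fit neither the all-positive nor the alternating-sign pattern, so H is indefinite: a saddle point.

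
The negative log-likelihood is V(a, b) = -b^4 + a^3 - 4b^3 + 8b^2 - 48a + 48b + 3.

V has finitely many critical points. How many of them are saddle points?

V separates as a function of a plus a function of b, so ∇V=0 decouples.
∂V/∂a = 3(a - 4)(a + 4) = 0 at a ∈ {-4, 4}; ∂V/∂b = -4(b - 2)(b + 2)(b + 3) = 0 at b ∈ {-3, -2, 2}.
The Hessian is diagonal: diag(V_aa, V_bb). Second derivatives: V_aa(-4)=-24, V_aa(4)=24; V_bb(-3)=-20, V_bb(-2)=16, V_bb(2)=-80.
Saddle points occur where the two diagonal entries have opposite signs: (-4, -2), (4, -3), (4, 2). Count: 3.

3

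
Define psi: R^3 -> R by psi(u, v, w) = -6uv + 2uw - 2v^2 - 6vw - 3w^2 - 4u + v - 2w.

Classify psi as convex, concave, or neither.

psi is quadratic, so its Hessian is the constant matrix H = [[0, -6, 2], [-6, -4, -6], [2, -6, -6]].
Leading principal minors: 0, -36, 376.
Neither pattern holds ⇒ H is indefinite ⇒ neither convex nor concave.

neither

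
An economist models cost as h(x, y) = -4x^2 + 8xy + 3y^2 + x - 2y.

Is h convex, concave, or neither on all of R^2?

h is quadratic, so its Hessian is the constant matrix H = [[-8, 8], [8, 6]].
det(H) = -112, tr(H) = -2.
det(H) < 0, so H is indefinite: neither convex nor concave.

neither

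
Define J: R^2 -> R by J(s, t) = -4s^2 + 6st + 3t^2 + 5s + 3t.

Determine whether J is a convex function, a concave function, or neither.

J is quadratic, so its Hessian is the constant matrix H = [[-8, 6], [6, 6]].
det(H) = -84, tr(H) = -2.
det(H) < 0, so H is indefinite: neither convex nor concave.

neither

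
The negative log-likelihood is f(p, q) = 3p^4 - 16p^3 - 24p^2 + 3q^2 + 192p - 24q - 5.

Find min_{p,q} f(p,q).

f(p,q) separates as A(p) + B(q) − 5, so its minimum is min A + min B − 5.
A'(p) = 12(p - 4)(p - 2)(p + 2) vanishes at p ∈ {-2, 2, 4}; B'(q) = 6q - 24 vanishes at q ∈ {4}.
Local minima of A (where A''>0): A(-2)=-304, A(4)=128. Local minima of B: B(4)=-48.
So the global minimum of f is A(-2) + B(4) − 5 = -304 − 48 − 5 = -357, attained at (-2, 4).

-357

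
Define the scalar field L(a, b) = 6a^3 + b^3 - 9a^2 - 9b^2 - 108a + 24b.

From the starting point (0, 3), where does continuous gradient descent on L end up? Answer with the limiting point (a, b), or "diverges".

(3, 4)

L is separable, so gradient descent decouples: a follows -∂L/∂a, b follows -∂L/∂b.
∂L/∂a = 18(a - 3)(a + 2); at a=0 this is -108, so a increases.
∂L/∂b = 3(b - 4)(b - 2); at b=3 this is -3, so b increases.
a converges to its nearest critical value 3 (a local min of the a-part); b converges to 4. The iterate converges to (3, 4).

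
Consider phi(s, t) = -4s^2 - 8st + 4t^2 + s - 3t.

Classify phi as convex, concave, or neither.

neither

phi is quadratic, so its Hessian is the constant matrix H = [[-8, -8], [-8, 8]].
det(H) = -128, tr(H) = 0.
det(H) < 0, so H is indefinite: neither convex nor concave.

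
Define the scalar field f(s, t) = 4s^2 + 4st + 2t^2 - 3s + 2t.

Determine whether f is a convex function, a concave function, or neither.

f is quadratic, so its Hessian is the constant matrix H = [[8, 4], [4, 4]].
det(H) = 16, tr(H) = 12.
det(H) > 0 and tr(H) > 0, so H is positive definite everywhere: convex.

convex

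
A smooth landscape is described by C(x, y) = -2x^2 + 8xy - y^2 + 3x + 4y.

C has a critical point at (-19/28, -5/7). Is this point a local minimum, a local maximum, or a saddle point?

The Hessian of C is constant: H = [[-4, 8], [8, -2]].
det(H) = (-4)·(-2) − 8² = -56.
Since det(H) < 0, H is indefinite and the critical point is a saddle point.

saddle point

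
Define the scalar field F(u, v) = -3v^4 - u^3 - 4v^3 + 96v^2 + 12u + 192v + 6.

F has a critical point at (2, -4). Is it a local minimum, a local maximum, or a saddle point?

The mixed partial ∂²F/∂u∂v is 0, so the Hessian at any point is diag(F_uu, F_vv) = diag(-6u, 12(-3v^2 - 2v + 16)).
At (2, -4): H = diag(-12, -288).
Both eigenvalues are negative, so H is negative definite: a local maximum.

local maximum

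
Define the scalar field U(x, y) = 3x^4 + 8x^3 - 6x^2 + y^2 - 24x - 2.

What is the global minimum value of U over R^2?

U(x,y) separates as P(x) + Q(y) − 2, so its minimum is min P + min Q − 2.
P'(x) = 12(x - 1)(x + 1)(x + 2) vanishes at x ∈ {-2, -1, 1}; Q'(y) = 2y vanishes at y ∈ {0}.
Local minima of P (where P''>0): P(-2)=8, P(1)=-19. Local minima of Q: Q(0)=0.
So the global minimum of U is P(1) + Q(0) − 2 = -19 + 0 − 2 = -21, attained at (1, 0).

-21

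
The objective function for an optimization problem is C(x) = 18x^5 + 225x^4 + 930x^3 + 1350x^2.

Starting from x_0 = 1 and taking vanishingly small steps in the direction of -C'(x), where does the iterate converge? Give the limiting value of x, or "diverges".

C'(x) = 90x(x + 2)(x + 3)(x + 5), so C'(1) = 6480.
Gradient descent moves in the -C' direction, i.e. x is decreasing.
The nearest critical point in that direction is x = 0, where C'' = 2700 > 0 (a local minimum). The iterate converges there.

0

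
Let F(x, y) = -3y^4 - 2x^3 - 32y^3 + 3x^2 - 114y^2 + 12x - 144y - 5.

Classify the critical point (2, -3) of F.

The mixed partial ∂²F/∂x∂y is 0, so the Hessian at any point is diag(F_xx, F_yy) = diag(6(-2x + 1), -12(3y^2 + 16y + 19)).
At (2, -3): H = diag(-18, 24).
The eigenvalues have opposite signs, so H is indefinite: a saddle point.

saddle point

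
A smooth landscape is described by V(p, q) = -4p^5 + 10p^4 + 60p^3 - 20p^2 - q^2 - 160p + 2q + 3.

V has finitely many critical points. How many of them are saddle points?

V separates as a function of p plus a function of q, so ∇V=0 decouples.
∂V/∂p = -20(p - 4)(p - 1)(p + 1)(p + 2) = 0 at p ∈ {-2, -1, 1, 4}; ∂V/∂q = -2(q - 1) = 0 at q ∈ {1}.
The Hessian is diagonal: diag(V_pp, V_qq). Second derivatives: V_pp(-2)=360, V_pp(-1)=-200, V_pp(1)=360, V_pp(4)=-1800; V_qq(1)=-2.
Saddle points occur where the two diagonal entries have opposite signs: (-2, 1), (1, 1). Count: 2.

2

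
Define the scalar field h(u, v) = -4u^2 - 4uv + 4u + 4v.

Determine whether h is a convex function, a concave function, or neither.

h is quadratic, so its Hessian is the constant matrix H = [[-8, -4], [-4, 0]].
det(H) = -16, tr(H) = -8.
det(H) < 0, so H is indefinite: neither convex nor concave.

neither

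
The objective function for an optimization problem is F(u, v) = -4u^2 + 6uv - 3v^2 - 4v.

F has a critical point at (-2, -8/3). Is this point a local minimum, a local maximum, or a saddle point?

local maximum

The Hessian of F is constant: H = [[-8, 6], [6, -6]].
det(H) = (-8)·(-6) − 6² = 12.
det(H) > 0 and tr(H) = -14 < 0, so H is negative definite and the point is a local maximum.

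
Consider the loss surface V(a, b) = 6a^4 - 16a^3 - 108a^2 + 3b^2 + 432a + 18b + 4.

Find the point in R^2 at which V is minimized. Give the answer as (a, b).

(-3, -3)

V(a,b) separates as P(a) + Q(b) + 4, so its minimum is min P + min Q + 4.
P'(a) = 24(a - 3)(a - 2)(a + 3) vanishes at a ∈ {-3, 2, 3}; Q'(b) = 6b + 18 vanishes at b ∈ {-3}.
Local minima of P (where P''>0): P(-3)=-1350, P(3)=378. Local minima of Q: Q(-3)=-27.
So the global minimum of V is P(-3) + Q(-3) + 4 = -1350 − 27 + 4 = -1373, attained at (-3, -3).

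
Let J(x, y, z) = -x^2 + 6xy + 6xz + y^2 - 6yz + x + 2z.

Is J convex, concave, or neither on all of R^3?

neither

J is quadratic, so its Hessian is the constant matrix H = [[-2, 6, 6], [6, 2, -6], [6, -6, 0]].
Leading principal minors: -2, -40, -432.
Neither pattern holds ⇒ H is indefinite ⇒ neither convex nor concave.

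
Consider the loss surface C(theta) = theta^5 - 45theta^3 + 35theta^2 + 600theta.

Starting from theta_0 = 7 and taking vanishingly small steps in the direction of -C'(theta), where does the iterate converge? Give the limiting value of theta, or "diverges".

4

C'(theta) = 5(theta - 4)(theta - 3)(theta + 2)(theta + 5), so C'(7) = 6480.
Gradient descent moves in the -C' direction, i.e. theta is decreasing.
The nearest critical point in that direction is theta = 4, where C'' = 270 > 0 (a local minimum). The iterate converges there.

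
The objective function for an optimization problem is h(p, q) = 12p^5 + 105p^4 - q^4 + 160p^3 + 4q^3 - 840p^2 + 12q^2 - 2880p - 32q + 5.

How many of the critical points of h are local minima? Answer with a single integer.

h separates as a function of p plus a function of q, so ∇h=0 decouples.
∂h/∂p = 60(p - 2)(p + 2)(p + 3)(p + 4) = 0 at p ∈ {-4, -3, -2, 2}; ∂h/∂q = -4(q - 4)(q - 1)(q + 2) = 0 at q ∈ {-2, 1, 4}.
The Hessian is diagonal: diag(h_pp, h_qq). Second derivatives: h_pp(-4)=-720, h_pp(-3)=300, h_pp(-2)=-480, h_pp(2)=7200; h_qq(-2)=-72, h_qq(1)=36, h_qq(4)=-72.
Local minima occur where both diagonal entries positive: (-3, 1), (2, 1). Count: 2.

2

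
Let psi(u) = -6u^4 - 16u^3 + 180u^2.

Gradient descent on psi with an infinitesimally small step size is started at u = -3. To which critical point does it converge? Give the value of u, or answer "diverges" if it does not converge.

psi'(u) = -24u(u - 3)(u + 5), so psi'(-3) = -864.
Gradient descent moves in the -psi' direction, i.e. u is increasing.
The nearest critical point in that direction is u = 0, where psi'' = 360 > 0 (a local minimum). The iterate converges there.

0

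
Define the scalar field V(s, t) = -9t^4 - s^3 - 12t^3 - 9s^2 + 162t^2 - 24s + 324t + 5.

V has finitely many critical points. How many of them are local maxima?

V separates as a function of s plus a function of t, so ∇V=0 decouples.
∂V/∂s = -3(s + 2)(s + 4) = 0 at s ∈ {-4, -2}; ∂V/∂t = -36(t - 3)(t + 1)(t + 3) = 0 at t ∈ {-3, -1, 3}.
The Hessian is diagonal: diag(V_ss, V_tt). Second derivatives: V_ss(-4)=6, V_ss(-2)=-6; V_tt(-3)=-432, V_tt(-1)=288, V_tt(3)=-864.
Local maxima occur where both diagonal entries negative: (-2, -3), (-2, 3). Count: 2.

2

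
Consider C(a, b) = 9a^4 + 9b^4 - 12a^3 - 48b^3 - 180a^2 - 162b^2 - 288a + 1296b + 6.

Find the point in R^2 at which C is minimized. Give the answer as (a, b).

(4, -3)

C(a,b) separates as P(a) + Q(b) + 6, so its minimum is min P + min Q + 6.
P'(a) = 36(a - 4)(a + 1)(a + 2) vanishes at a ∈ {-2, -1, 4}; Q'(b) = 36(b - 4)(b - 3)(b + 3) vanishes at b ∈ {-3, 3, 4}.
Local minima of P (where P''>0): P(-2)=96, P(4)=-2496. Local minima of Q: Q(-3)=-3321, Q(4)=1824.
So the global minimum of C is P(4) + Q(-3) + 6 = -2496 − 3321 + 6 = -5811, attained at (4, -3).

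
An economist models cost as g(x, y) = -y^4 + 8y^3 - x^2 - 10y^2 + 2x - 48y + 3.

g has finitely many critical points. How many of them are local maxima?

2

g separates as a function of x plus a function of y, so ∇g=0 decouples.
∂g/∂x = -2(x - 1) = 0 at x ∈ {1}; ∂g/∂y = -4(y - 4)(y - 3)(y + 1) = 0 at y ∈ {-1, 3, 4}.
The Hessian is diagonal: diag(g_xx, g_yy). Second derivatives: g_xx(1)=-2; g_yy(-1)=-80, g_yy(3)=16, g_yy(4)=-20.
Local maxima occur where both diagonal entries negative: (1, -1), (1, 4). Count: 2.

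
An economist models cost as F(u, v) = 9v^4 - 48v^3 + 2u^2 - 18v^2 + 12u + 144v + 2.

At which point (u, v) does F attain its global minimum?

F(u,v) separates as P(u) + Q(v) + 2, so its minimum is min P + min Q + 2.
P'(u) = 4u + 12 vanishes at u ∈ {-3}; Q'(v) = 36(v - 4)(v - 1)(v + 1) vanishes at v ∈ {-1, 1, 4}.
Local minima of P (where P''>0): P(-3)=-18. Local minima of Q: Q(-1)=-105, Q(4)=-480.
So the global minimum of F is P(-3) + Q(4) + 2 = -18 − 480 + 2 = -496, attained at (-3, 4).

(-3, 4)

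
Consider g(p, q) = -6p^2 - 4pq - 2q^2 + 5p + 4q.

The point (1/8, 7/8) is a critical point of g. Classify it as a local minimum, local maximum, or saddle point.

local maximum

The Hessian of g is constant: H = [[-12, -4], [-4, -4]].
det(H) = (-12)·(-4) − (-4)² = 32.
det(H) > 0 and tr(H) = -16 < 0, so H is negative definite and the point is a local maximum.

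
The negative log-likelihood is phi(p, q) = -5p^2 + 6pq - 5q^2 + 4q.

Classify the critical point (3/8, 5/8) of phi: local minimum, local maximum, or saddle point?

local maximum

The Hessian of phi is constant: H = [[-10, 6], [6, -10]].
det(H) = (-10)·(-10) − 6² = 64.
det(H) > 0 and tr(H) = -20 < 0, so H is negative definite and the point is a local maximum.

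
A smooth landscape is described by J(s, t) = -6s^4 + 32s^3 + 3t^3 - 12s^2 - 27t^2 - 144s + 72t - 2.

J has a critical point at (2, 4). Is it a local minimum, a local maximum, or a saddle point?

local minimum

The mixed partial ∂²J/∂s∂t is 0, so the Hessian at any point is diag(J_ss, J_tt) = diag(24(-3s^2 + 8s - 1), 18(t - 3)).
At (2, 4): H = diag(72, 18).
Both eigenvalues are positive, so H is positive definite: a local minimum.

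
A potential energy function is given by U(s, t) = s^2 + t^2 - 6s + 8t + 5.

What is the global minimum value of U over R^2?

U(s,t) separates as P(s) + Q(t) + 5, so its minimum is min P + min Q + 5.
P'(s) = 2s - 6 vanishes at s ∈ {3}; Q'(t) = 2(t + 4) vanishes at t ∈ {-4}.
Local minima of P (where P''>0): P(3)=-9. Local minima of Q: Q(-4)=-16.
So the global minimum of U is P(3) + Q(-4) + 5 = -9 − 16 + 5 = -20, attained at (3, -4).

-20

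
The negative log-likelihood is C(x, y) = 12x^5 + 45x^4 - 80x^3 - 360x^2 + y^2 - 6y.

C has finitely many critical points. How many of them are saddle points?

2

C separates as a function of x plus a function of y, so ∇C=0 decouples.
∂C/∂x = 60x(x - 2)(x + 2)(x + 3) = 0 at x ∈ {-3, -2, 0, 2}; ∂C/∂y = 2(y - 3) = 0 at y ∈ {3}.
The Hessian is diagonal: diag(C_xx, C_yy). Second derivatives: C_xx(-3)=-900, C_xx(-2)=480, C_xx(0)=-720, C_xx(2)=2400; C_yy(3)=2.
Saddle points occur where the two diagonal entries have opposite signs: (-3, 3), (0, 3). Count: 2.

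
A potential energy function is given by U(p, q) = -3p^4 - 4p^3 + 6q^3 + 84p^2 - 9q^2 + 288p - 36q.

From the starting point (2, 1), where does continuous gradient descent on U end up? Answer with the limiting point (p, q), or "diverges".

U is separable, so gradient descent decouples: p follows -∂U/∂p, q follows -∂U/∂q.
∂U/∂p = -12(p - 4)(p + 2)(p + 3); at p=2 this is 480, so p decreases.
∂U/∂q = 18(q - 2)(q + 1); at q=1 this is -36, so q increases.
p converges to its nearest critical value -2 (a local min of the p-part); q converges to 2. The iterate converges to (-2, 2).

(-2, 2)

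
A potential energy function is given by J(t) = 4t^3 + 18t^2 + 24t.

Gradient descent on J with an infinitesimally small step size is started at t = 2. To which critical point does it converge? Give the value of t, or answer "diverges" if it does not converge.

J'(t) = 12(t + 1)(t + 2), so J'(2) = 144.
Gradient descent moves in the -J' direction, i.e. t is decreasing.
The nearest critical point in that direction is t = -1, where J'' = 12 > 0 (a local minimum). The iterate converges there.

-1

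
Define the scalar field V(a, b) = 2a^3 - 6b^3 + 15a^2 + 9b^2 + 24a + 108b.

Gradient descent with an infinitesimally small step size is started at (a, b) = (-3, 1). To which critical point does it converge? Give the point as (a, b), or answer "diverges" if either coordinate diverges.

V is separable, so gradient descent decouples: a follows -∂V/∂a, b follows -∂V/∂b.
∂V/∂a = 6(a + 1)(a + 4); at a=-3 this is -12, so a increases.
∂V/∂b = -18(b - 3)(b + 2); at b=1 this is 108, so b decreases.
a converges to its nearest critical value -1 (a local min of the a-part); b converges to -2. The iterate converges to (-1, -2).

(-1, -2)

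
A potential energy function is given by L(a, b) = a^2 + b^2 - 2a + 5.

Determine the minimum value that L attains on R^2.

L(a,b) separates as P(a) + Q(b) + 5, so its minimum is min P + min Q + 5.
P'(a) = 2a - 2 vanishes at a ∈ {1}; Q'(b) = 2b vanishes at b ∈ {0}.
Local minima of P (where P''>0): P(1)=-1. Local minima of Q: Q(0)=0.
So the global minimum of L is P(1) + Q(0) + 5 = -1 + 0 + 5 = 4, attained at (1, 0).

4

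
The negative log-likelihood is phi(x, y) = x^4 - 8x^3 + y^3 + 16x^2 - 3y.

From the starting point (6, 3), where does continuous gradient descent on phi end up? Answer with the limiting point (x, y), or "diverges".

(4, 1)

phi is separable, so gradient descent decouples: x follows -∂phi/∂x, y follows -∂phi/∂y.
∂phi/∂x = 4x(x - 4)(x - 2); at x=6 this is 192, so x decreases.
∂phi/∂y = 3(y - 1)(y + 1); at y=3 this is 24, so y decreases.
x converges to its nearest critical value 4 (a local min of the x-part); y converges to 1. The iterate converges to (4, 1).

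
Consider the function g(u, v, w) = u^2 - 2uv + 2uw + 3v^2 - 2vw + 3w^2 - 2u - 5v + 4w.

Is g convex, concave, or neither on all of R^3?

convex

g is quadratic, so its Hessian is the constant matrix H = [[2, -2, 2], [-2, 6, -2], [2, -2, 6]].
Leading principal minors: 2, 8, 32.
All positive ⇒ H ≻ 0 ⇒ convex.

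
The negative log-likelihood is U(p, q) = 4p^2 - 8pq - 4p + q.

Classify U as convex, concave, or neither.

neither

U is quadratic, so its Hessian is the constant matrix H = [[8, -8], [-8, 0]].
det(H) = -64, tr(H) = 8.
det(H) < 0, so H is indefinite: neither convex nor concave.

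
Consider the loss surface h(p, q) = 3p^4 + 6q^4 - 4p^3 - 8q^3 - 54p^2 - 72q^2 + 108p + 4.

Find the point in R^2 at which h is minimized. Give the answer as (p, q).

(-3, 3)

h(p,q) separates as A(p) + B(q) + 4, so its minimum is min A + min B + 4.
A'(p) = 12(p - 3)(p - 1)(p + 3) vanishes at p ∈ {-3, 1, 3}; B'(q) = 24q(q - 3)(q + 2) vanishes at q ∈ {-2, 0, 3}.
Local minima of A (where A''>0): A(-3)=-459, A(3)=-27. Local minima of B: B(-2)=-128, B(3)=-378.
So the global minimum of h is A(-3) + B(3) + 4 = -459 − 378 + 4 = -833, attained at (-3, 3).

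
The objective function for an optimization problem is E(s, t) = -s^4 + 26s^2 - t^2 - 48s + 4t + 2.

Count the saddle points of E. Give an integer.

E separates as a function of s plus a function of t, so ∇E=0 decouples.
∂E/∂s = -4(s - 3)(s - 1)(s + 4) = 0 at s ∈ {-4, 1, 3}; ∂E/∂t = -2(t - 2) = 0 at t ∈ {2}.
The Hessian is diagonal: diag(E_ss, E_tt). Second derivatives: E_ss(-4)=-140, E_ss(1)=40, E_ss(3)=-56; E_tt(2)=-2.
Saddle points occur where the two diagonal entries have opposite signs: (1, 2). Count: 1.

1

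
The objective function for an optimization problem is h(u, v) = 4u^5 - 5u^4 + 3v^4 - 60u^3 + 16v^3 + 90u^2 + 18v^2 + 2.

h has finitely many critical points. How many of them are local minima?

h separates as a function of u plus a function of v, so ∇h=0 decouples.
∂h/∂u = 20u(u - 3)(u - 1)(u + 3) = 0 at u ∈ {-3, 0, 1, 3}; ∂h/∂v = 12v(v + 1)(v + 3) = 0 at v ∈ {-3, -1, 0}.
The Hessian is diagonal: diag(h_uu, h_vv). Second derivatives: h_uu(-3)=-1440, h_uu(0)=180, h_uu(1)=-160, h_uu(3)=720; h_vv(-3)=72, h_vv(-1)=-24, h_vv(0)=36.
Local minima occur where both diagonal entries positive: (0, -3), (0, 0), (3, -3), (3, 0). Count: 4.

4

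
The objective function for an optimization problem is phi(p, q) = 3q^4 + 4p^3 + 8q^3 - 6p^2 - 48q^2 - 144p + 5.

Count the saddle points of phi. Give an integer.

3

phi separates as a function of p plus a function of q, so ∇phi=0 decouples.
∂phi/∂p = 12(p - 4)(p + 3) = 0 at p ∈ {-3, 4}; ∂phi/∂q = 12q(q - 2)(q + 4) = 0 at q ∈ {-4, 0, 2}.
The Hessian is diagonal: diag(phi_pp, phi_qq). Second derivatives: phi_pp(-3)=-84, phi_pp(4)=84; phi_qq(-4)=288, phi_qq(0)=-96, phi_qq(2)=144.
Saddle points occur where the two diagonal entries have opposite signs: (-3, -4), (-3, 2), (4, 0). Count: 3.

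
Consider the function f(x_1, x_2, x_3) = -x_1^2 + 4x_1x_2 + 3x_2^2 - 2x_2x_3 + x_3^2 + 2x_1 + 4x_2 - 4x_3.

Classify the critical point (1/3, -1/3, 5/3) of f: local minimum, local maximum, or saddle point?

saddle point

The Hessian is constant: H = [[-2, 4, 0], [4, 6, -2], [0, -2, 2]].
Leading principal minors: Δ₁ = -2, Δ₂ = -28, Δ₃ = -48.
The minors fit neither the all-positive nor the alternating-sign pattern, so H is indefinite: a saddle point.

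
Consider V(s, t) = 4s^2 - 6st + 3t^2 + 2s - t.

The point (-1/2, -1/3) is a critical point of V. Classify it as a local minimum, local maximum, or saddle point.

The Hessian of V is constant: H = [[8, -6], [-6, 6]].
det(H) = 8·6 − (-6)² = 12.
det(H) > 0 and tr(H) = 14 > 0, so H is positive definite and the point is a local minimum.

local minimum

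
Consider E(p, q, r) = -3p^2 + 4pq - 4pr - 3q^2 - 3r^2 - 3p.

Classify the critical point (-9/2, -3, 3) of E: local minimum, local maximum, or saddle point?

local maximum

The Hessian is constant: H = [[-6, 4, -4], [4, -6, 0], [-4, 0, -6]].
Leading principal minors: Δ₁ = -6, Δ₂ = 20, Δ₃ = -24.
The minors alternate sign starting negative (−, +, −), so H is negative definite: a local maximum.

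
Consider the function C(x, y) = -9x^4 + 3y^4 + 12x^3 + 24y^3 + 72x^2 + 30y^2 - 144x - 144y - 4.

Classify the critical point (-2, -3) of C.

The mixed partial ∂²C/∂x∂y is 0, so the Hessian at any point is diag(C_xx, C_yy) = diag(36(-3x^2 + 2x + 4), 12(3y^2 + 12y + 5)).
At (-2, -3): H = diag(-432, -48).
Both eigenvalues are negative, so H is negative definite: a local maximum.

local maximum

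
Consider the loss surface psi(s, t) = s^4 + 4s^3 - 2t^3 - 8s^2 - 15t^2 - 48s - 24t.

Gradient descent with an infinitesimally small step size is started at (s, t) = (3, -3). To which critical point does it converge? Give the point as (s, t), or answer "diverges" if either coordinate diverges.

psi is separable, so gradient descent decouples: s follows -∂psi/∂s, t follows -∂psi/∂t.
∂psi/∂s = 4(s - 2)(s + 2)(s + 3); at s=3 this is 120, so s decreases.
∂psi/∂t = -6(t + 1)(t + 4); at t=-3 this is 12, so t decreases.
s converges to its nearest critical value 2 (a local min of the s-part); t converges to -4. The iterate converges to (2, -4).

(2, -4)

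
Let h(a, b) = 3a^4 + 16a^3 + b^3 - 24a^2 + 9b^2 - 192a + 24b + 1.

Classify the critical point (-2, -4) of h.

local maximum

The mixed partial ∂²h/∂a∂b is 0, so the Hessian at any point is diag(h_aa, h_bb) = diag(12(3a^2 + 8a - 4), 6(b + 3)).
At (-2, -4): H = diag(-96, -6).
Both eigenvalues are negative, so H is negative definite: a local maximum.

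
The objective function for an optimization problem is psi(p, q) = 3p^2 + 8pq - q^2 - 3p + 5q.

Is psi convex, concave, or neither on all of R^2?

psi is quadratic, so its Hessian is the constant matrix H = [[6, 8], [8, -2]].
det(H) = -76, tr(H) = 4.
det(H) < 0, so H is indefinite: neither convex nor concave.

neither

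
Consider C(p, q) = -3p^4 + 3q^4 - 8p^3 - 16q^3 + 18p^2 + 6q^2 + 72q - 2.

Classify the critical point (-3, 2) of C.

local maximum

The mixed partial ∂²C/∂p∂q is 0, so the Hessian at any point is diag(C_pp, C_qq) = diag(12(-3p^2 - 4p + 3), 12(3q^2 - 8q + 1)).
At (-3, 2): H = diag(-144, -36).
Both eigenvalues are negative, so H is negative definite: a local maximum.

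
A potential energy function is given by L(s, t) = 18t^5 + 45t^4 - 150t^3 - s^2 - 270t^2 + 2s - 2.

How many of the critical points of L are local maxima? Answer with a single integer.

2

L separates as a function of s plus a function of t, so ∇L=0 decouples.
∂L/∂s = -2(s - 1) = 0 at s ∈ {1}; ∂L/∂t = 90t(t - 2)(t + 1)(t + 3) = 0 at t ∈ {-3, -1, 0, 2}.
The Hessian is diagonal: diag(L_ss, L_tt). Second derivatives: L_ss(1)=-2; L_tt(-3)=-2700, L_tt(-1)=540, L_tt(0)=-540, L_tt(2)=2700.
Local maxima occur where both diagonal entries negative: (1, -3), (1, 0). Count: 2.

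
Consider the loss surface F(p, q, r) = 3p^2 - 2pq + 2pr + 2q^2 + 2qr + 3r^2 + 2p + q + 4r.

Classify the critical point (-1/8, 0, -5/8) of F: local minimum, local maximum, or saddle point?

local minimum

The Hessian is constant: H = [[6, -2, 2], [-2, 4, 2], [2, 2, 6]].
Leading principal minors: Δ₁ = 6, Δ₂ = 20, Δ₃ = 64.
All leading minors are positive, so H is positive definite: a local minimum.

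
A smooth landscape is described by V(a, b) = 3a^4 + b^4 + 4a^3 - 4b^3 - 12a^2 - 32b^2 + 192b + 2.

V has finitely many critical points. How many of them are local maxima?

1

V separates as a function of a plus a function of b, so ∇V=0 decouples.
∂V/∂a = 12a(a - 1)(a + 2) = 0 at a ∈ {-2, 0, 1}; ∂V/∂b = 4(b - 4)(b - 3)(b + 4) = 0 at b ∈ {-4, 3, 4}.
The Hessian is diagonal: diag(V_aa, V_bb). Second derivatives: V_aa(-2)=72, V_aa(0)=-24, V_aa(1)=36; V_bb(-4)=224, V_bb(3)=-28, V_bb(4)=32.
Local maxima occur where both diagonal entries negative: (0, 3). Count: 1.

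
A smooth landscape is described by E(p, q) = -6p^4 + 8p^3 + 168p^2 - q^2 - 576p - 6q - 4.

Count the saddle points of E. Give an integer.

1

E separates as a function of p plus a function of q, so ∇E=0 decouples.
∂E/∂p = -24(p - 3)(p - 2)(p + 4) = 0 at p ∈ {-4, 2, 3}; ∂E/∂q = -2(q + 3) = 0 at q ∈ {-3}.
The Hessian is diagonal: diag(E_pp, E_qq). Second derivatives: E_pp(-4)=-1008, E_pp(2)=144, E_pp(3)=-168; E_qq(-3)=-2.
Saddle points occur where the two diagonal entries have opposite signs: (2, -3). Count: 1.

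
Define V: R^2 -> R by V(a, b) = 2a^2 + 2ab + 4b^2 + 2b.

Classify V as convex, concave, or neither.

convex

V is quadratic, so its Hessian is the constant matrix H = [[4, 2], [2, 8]].
det(H) = 28, tr(H) = 12.
det(H) > 0 and tr(H) > 0, so H is positive definite everywhere: convex.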